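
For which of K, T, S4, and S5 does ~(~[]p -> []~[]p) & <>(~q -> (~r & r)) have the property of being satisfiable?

S5-tableau for the formula:
1. ~(~[]p -> []~[]p) & <>(~q -> (~r & r)), 0
2. ~(~[]p -> []~[]p), 0
3. <>(~q -> (~r & r)), 0
4. ~[]p, 0
5. ~[]~[]p, 0
6. ~q -> (~r & r), 1
7. q, 1
8. ~p, 2
9. []p, 3
10. p, 0
11. p, 1
12. p, 2
Accessibility: 0R0, 0R1, 0R2, 0R3, 1R0, 1R1, 1R2, 1R3, 2R0, 2R1, 2R2, 2R3, 3R0, 3R1, 3R2, 3R3
Branch closes: p and ~p both at 2.
Every branch closes (one shown): unsatisfiable in S5.
S4-tableau for the formula:
1. ~(~[]p -> []~[]p) & <>(~q -> (~r & r)), 0
2. ~(~[]p -> []~[]p), 0
3. <>(~q -> (~r & r)), 0
4. ~[]p, 0
5. ~[]~[]p, 0
6. ~q -> (~r & r), 1
7. q, 1
8. ~p, 2
9. []p, 3
10. p, 3
Accessibility: 0R0, 0R1, 0R2, 0R3, 1R1, 2R2, 3R3
Complete open branch: satisfiable in S4, hence also in K, T (this S4-model is also a K-model and a T-model).

K, T, S4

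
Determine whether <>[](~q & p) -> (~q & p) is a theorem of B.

Tableau for the negation ~(<>[](~q & p) -> (~q & p)):
1. ~(<>[](~q & p) -> (~q & p)), 0
2. <>[](~q & p), 0   [~->-rule on 1]
3. ~(~q & p), 0   [~->-rule on 1]
4. ~p, 0   [~&-rule on 3 (branches; this branch)]
5. [](~q & p), 1   [<>-rule on 2: fresh world 1, 0R1]
6. ~q & p, 0   [[]-rule on 5 via 1R0]
7. ~q, 0   [&-rule on 6]
8. p, 0   [&-rule on 6]
Accessibility: 0R0, 0R1, 1R0, 1R1
Branch closes: p and ~p both at 0.
Every branch of the negation's tableau closes; the branch above is one of them.

Valid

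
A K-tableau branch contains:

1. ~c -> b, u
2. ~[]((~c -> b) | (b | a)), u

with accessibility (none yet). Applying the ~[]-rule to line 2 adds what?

a fresh world v with uRv, and ~((~c -> b) | (b | a)) at v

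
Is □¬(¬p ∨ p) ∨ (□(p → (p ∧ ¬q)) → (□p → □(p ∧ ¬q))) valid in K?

Tableau for the negation ¬(□¬(¬p ∨ p) ∨ (□(p → (p ∧ ¬q)) → (□p → □(p ∧ ¬q)))):
1. ¬(□¬(¬p ∨ p) ∨ (□(p → (p ∧ ¬q)) → (□p → □(p ∧ ¬q)))), u
2. ¬□¬(¬p ∨ p), u
3. ¬(□(p → (p ∧ ¬q)) → (□p → □(p ∧ ¬q))), u
4. □(p → (p ∧ ¬q)), u
5. ¬(□p → □(p ∧ ¬q)), u
6. □p, u
7. ¬□(p ∧ ¬q), u
8. ¬p ∨ p, v
9. p → (p ∧ ¬q), v
10. p, v
11. p ∧ ¬q, v
12. ¬q, v
13. ¬(p ∧ ¬q), w
14. p → (p ∧ ¬q), w
15. p, w
16. q, w
17. p ∧ ¬q, w
18. ¬q, w
Accessibility: uRv, uRw
Branch closes: q and ¬q both at w.
Every branch of the negation's tableau closes; the branch above is one of them.

Valid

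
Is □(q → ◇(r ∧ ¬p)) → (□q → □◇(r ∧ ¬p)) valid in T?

Yes, valid

Tableau for the negation ¬(□(q → ◇(r ∧ ¬p)) → (□q → □◇(r ∧ ¬p))):
1. ¬(□(q → ◇(r ∧ ¬p)) → (□q → □◇(r ∧ ¬p))), 0
2. □(q → ◇(r ∧ ¬p)), 0
3. ¬(□q → □◇(r ∧ ¬p)), 0
4. □q, 0
5. ¬□◇(r ∧ ¬p), 0
6. q → ◇(r ∧ ¬p), 0
7. q, 0
8. ◇(r ∧ ¬p), 0
9. ¬◇(r ∧ ¬p), 1
10. q → ◇(r ∧ ¬p), 1
11. q, 1
12. ¬(r ∧ ¬p), 1
13. ◇(r ∧ ¬p), 1
14. p, 1
15. r ∧ ¬p, 2
16. r, 2
17. ¬p, 2
18. q → ◇(r ∧ ¬p), 2
19. q, 2
20. ◇(r ∧ ¬p), 2
21. r ∧ ¬p, 3
22. r, 3
23. ¬p, 3
24. ¬(r ∧ ¬p), 3
25. p, 3
Accessibility: 0R0, 0R1, 0R2, 1R1, 1R3, 2R2, 3R3
Branch closes: p and ¬p both at 3.
All branches of the negation close; one closing branch shown above.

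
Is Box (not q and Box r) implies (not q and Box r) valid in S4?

Valid in S4

Tableau for the negation not (Box (not q and Box r) implies (not q and Box r)):
1. not (Box (not q and Box r) implies (not q and Box r)), w0
2. Box (not q and Box r), w0
3. not (not q and Box r), w0
4. not q and Box r, w0
5. not q, w0
6. Box r, w0
7. r, w0
8. not Box r, w0
9. not r, w1
10. not q and Box r, w1
11. not q, w1
12. Box r, w1
13. r, w1
Accessibility: w0Rw0, w0Rw1, w1Rw1
Branch closes: r and not r both at w1.
Every branch of the negation's tableau closes; the branch above is one of them.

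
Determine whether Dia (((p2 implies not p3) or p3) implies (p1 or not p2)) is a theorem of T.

Not valid

Tableau for the negation not Dia (((p2 implies not p3) or p3) implies (p1 or not p2)):
1. not Dia (((p2 implies not p3) or p3) implies (p1 or not p2)), u
2. not (((p2 implies not p3) or p3) implies (p1 or not p2)), u
3. (p2 implies not p3) or p3, u
4. not (p1 or not p2), u
5. not p1, u
6. p2, u
7. p3, u
Accessibility: uRu
The negation has an open branch (countermodel exists).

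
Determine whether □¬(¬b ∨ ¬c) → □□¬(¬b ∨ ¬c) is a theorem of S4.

Yes, valid

Tableau for the negation ¬(□¬(¬b ∨ ¬c) → □□¬(¬b ∨ ¬c)):
1. ¬(□¬(¬b ∨ ¬c) → □□¬(¬b ∨ ¬c)), u
2. □¬(¬b ∨ ¬c), u
3. ¬□□¬(¬b ∨ ¬c), u
4. ¬(¬b ∨ ¬c), u
5. b, u
6. c, u
7. ¬□¬(¬b ∨ ¬c), v
8. ¬(¬b ∨ ¬c), v
9. b, v
10. c, v
11. ¬b ∨ ¬c, w
12. ¬(¬b ∨ ¬c), w
13. b, w
14. c, w
15. ¬c, w
Accessibility: uRu, uRv, uRw, vRv, vRw, wRw
Branch closes: c and ¬c both at w.
All branches of the negation close; one closing branch shown above.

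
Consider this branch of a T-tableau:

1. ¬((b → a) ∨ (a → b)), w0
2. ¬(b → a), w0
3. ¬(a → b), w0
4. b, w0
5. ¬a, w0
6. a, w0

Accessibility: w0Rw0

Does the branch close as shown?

Closed

Both a and ¬a appear at w0.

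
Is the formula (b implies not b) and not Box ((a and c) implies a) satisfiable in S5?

No, unsatisfiable

1. (b implies not b) and not Box ((a and c) implies a), u
2. b implies not b, u
3. not Box ((a and c) implies a), u
4. not b, u
5. not ((a and c) implies a), v
6. a and c, v
7. not a, v
8. a, v
9. c, v
Accessibility: uRu, uRv, vRu, vRv
Branch closes: a and not a both at v.
Every branch closes; the branch above is one of them.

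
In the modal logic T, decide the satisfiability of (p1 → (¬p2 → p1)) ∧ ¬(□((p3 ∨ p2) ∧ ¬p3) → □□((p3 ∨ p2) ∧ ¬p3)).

Satisfiable (open branch found)

1. (p1 → (¬p2 → p1)) ∧ ¬(□((p3 ∨ p2) ∧ ¬p3) → □□((p3 ∨ p2) ∧ ¬p3)), u
2. p1 → (¬p2 → p1), u
3. ¬(□((p3 ∨ p2) ∧ ¬p3) → □□((p3 ∨ p2) ∧ ¬p3)), u
4. □((p3 ∨ p2) ∧ ¬p3), u
5. ¬□□((p3 ∨ p2) ∧ ¬p3), u
6. (p3 ∨ p2) ∧ ¬p3, u
7. p3 ∨ p2, u
8. ¬p3, u
9. ¬p2 → p1, u
10. p2, u
11. p1, u
12. ¬□((p3 ∨ p2) ∧ ¬p3), v
13. (p3 ∨ p2) ∧ ¬p3, v
14. p3 ∨ p2, v
15. ¬p3, v
16. p2, v
17. ¬((p3 ∨ p2) ∧ ¬p3), w
18. p3, w
Accessibility: uRu, uRv, vRv, vRw, wRw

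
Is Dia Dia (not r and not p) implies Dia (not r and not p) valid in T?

Tableau for the negation not (Dia Dia (not r and not p) implies Dia (not r and not p)):
1. not (Dia Dia (not r and not p) implies Dia (not r and not p)), u
2. Dia Dia (not r and not p), u   [neg-implies-rule on 1]
3. not Dia (not r and not p), u   [neg-implies-rule on 1]
4. not (not r and not p), u   [neg-Dia-rule on 3 via uRu]
5. p, u   [neg-and-rule on 4 (branches; this branch)]
6. Dia (not r and not p), v   [Dia-rule on 2: fresh world v, uRv]
7. not (not r and not p), v   [neg-Dia-rule on 3 via uRv]
8. p, v   [neg-and-rule on 7 (branches; this branch)]
9. not r and not p, w   [Dia-rule on 6: fresh world w, vRw]
10. not r, w   [and-rule on 9]
11. not p, w   [and-rule on 9]
Accessibility: uRu, uRv, vRv, vRw, wRw
The negation has an open branch (countermodel exists).

Invalid (countermodel exists)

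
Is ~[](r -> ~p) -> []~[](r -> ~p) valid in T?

Tableau for the negation ~(~[](r -> ~p) -> []~[](r -> ~p)):
1. ~(~[](r -> ~p) -> []~[](r -> ~p)), 0
2. ~[](r -> ~p), 0
3. ~[]~[](r -> ~p), 0
4. ~(r -> ~p), 1
5. r, 1
6. p, 1
7. [](r -> ~p), 2
8. r -> ~p, 2
9. ~p, 2
Accessibility: 0R0, 0R1, 0R2, 1R1, 2R2
The negation has an open branch (countermodel exists).

Not valid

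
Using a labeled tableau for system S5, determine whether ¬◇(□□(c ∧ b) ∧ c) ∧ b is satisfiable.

1. ¬◇(□□(c ∧ b) ∧ c) ∧ b, w0
2. ¬◇(□□(c ∧ b) ∧ c), w0
3. b, w0
4. ¬(□□(c ∧ b) ∧ c), w0
5. ¬c, w0
Accessibility: w0Rw0

Satisfiable (open branch found)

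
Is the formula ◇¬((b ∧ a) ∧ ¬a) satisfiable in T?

Satisfiable (open branch found)

1. ◇¬((b ∧ a) ∧ ¬a), 0
2. ¬((b ∧ a) ∧ ¬a), 1
3. a, 1
Accessibility: 0R0, 0R1, 1R1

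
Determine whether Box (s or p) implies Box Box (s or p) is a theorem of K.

Not valid

Tableau for the negation not (Box (s or p) implies Box Box (s or p)):
1. not (Box (s or p) implies Box Box (s or p)), w0
2. Box (s or p), w0
3. not Box Box (s or p), w0
4. not Box (s or p), w1
5. s or p, w1
6. p, w1
7. not (s or p), w2
8. not s, w2
9. not p, w2
Accessibility: w0Rw1, w1Rw2
The negation has an open branch (countermodel exists).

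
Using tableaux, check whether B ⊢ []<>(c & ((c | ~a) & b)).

No, not valid

Tableau for the negation ~[]<>(c & ((c | ~a) & b)):
1. ~[]<>(c & ((c | ~a) & b)), 0
2. ~<>(c & ((c | ~a) & b)), 1   [~[]-rule on 1: fresh world 1, 0R1]
3. ~(c & ((c | ~a) & b)), 0   [~<>-rule on 2 via 1R0]
4. ~(c & ((c | ~a) & b)), 1   [~<>-rule on 2 via 1R1]
5. ~((c | ~a) & b), 0   [~&-rule on 3 (branches; this branch)]
6. ~((c | ~a) & b), 1   [~&-rule on 4 (branches; this branch)]
7. ~b, 0   [~&-rule on 5 (branches; this branch)]
8. ~b, 1   [~&-rule on 6 (branches; this branch)]
Accessibility: 0R0, 0R1, 1R0, 1R1
The negation has an open branch (countermodel exists).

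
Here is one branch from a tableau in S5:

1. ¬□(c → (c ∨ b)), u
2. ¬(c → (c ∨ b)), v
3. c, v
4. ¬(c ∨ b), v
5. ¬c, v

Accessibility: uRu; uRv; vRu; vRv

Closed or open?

Both c and ¬c appear at v.

Closed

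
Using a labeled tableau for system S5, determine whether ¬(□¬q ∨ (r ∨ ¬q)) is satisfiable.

Satisfiable (open branch found)

1. ¬(□¬q ∨ (r ∨ ¬q)), 0
2. ¬□¬q, 0
3. ¬(r ∨ ¬q), 0
4. ¬r, 0
5. q, 0
6. q, 1
Accessibility: 0R0, 0R1, 1R0, 1R1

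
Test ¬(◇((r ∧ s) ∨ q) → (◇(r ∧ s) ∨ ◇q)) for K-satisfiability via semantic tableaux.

1. ¬(◇((r ∧ s) ∨ q) → (◇(r ∧ s) ∨ ◇q)), u
2. ◇((r ∧ s) ∨ q), u
3. ¬(◇(r ∧ s) ∨ ◇q), u
4. ¬◇(r ∧ s), u
5. ¬◇q, u
6. (r ∧ s) ∨ q, v
7. ¬(r ∧ s), v
8. ¬q, v
9. r ∧ s, v
10. r, v
11. s, v
12. ¬s, v
Accessibility: uRv
Branch closes: s and ¬s both at v.
(One branch shown.) All branches close.

Unsatisfiable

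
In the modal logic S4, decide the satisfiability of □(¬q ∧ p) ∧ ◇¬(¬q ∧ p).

Unsatisfiable (every branch closes)

1. □(¬q ∧ p) ∧ ◇¬(¬q ∧ p), 0
2. □(¬q ∧ p), 0   [∧-rule on 1]
3. ◇¬(¬q ∧ p), 0   [∧-rule on 1]
4. ¬q ∧ p, 0   [□-rule on 2 via 0R0]
5. ¬q, 0   [∧-rule on 4]
6. p, 0   [∧-rule on 4]
7. ¬(¬q ∧ p), 1   [◇-rule on 3: fresh world 1, 0R1]
8. ¬q ∧ p, 1   [□-rule on 2 via 0R1]
9. ¬q, 1   [∧-rule on 8]
10. p, 1   [∧-rule on 8]
11. ¬p, 1   [¬∧-rule on 7 (branches; this branch)]
Accessibility: 0R0, 0R1, 1R1
Branch closes: p and ¬p both at 1.
(One branch shown.) All branches close.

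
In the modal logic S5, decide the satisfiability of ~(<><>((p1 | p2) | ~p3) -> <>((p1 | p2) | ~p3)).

Unsatisfiable (every branch closes)

1. ~(<><>((p1 | p2) | ~p3) -> <>((p1 | p2) | ~p3)), u
2. <><>((p1 | p2) | ~p3), u   [~->-rule on 1]
3. ~<>((p1 | p2) | ~p3), u   [~->-rule on 1]
4. ~((p1 | p2) | ~p3), u   [~<>-rule on 3 via uRu]
5. ~(p1 | p2), u   [~|-rule on 4]
6. p3, u   [~|-rule on 4]
7. ~p1, u   [~|-rule on 5]
8. ~p2, u   [~|-rule on 5]
9. <>((p1 | p2) | ~p3), v   [<>-rule on 2: fresh world v, uRv]
10. ~((p1 | p2) | ~p3), v   [~<>-rule on 3 via uRv]
11. ~(p1 | p2), v   [~|-rule on 10]
12. p3, v   [~|-rule on 10]
13. ~p1, v   [~|-rule on 11]
14. ~p2, v   [~|-rule on 11]
15. (p1 | p2) | ~p3, w   [<>-rule on 9: fresh world w, vRw]
16. ~((p1 | p2) | ~p3), w   [~<>-rule on 3 via uRw]
17. ~(p1 | p2), w   [~|-rule on 16]
18. p3, w   [~|-rule on 16]
19. ~p1, w   [~|-rule on 17]
20. ~p2, w   [~|-rule on 17]
21. p1 | p2, w   [|-rule on 15 (branches; this branch)]
22. p2, w   [|-rule on 21 (branches; this branch)]
Accessibility: uRu, uRv, uRw, vRu, vRv, vRw, wRu, wRv, wRw
Branch closes: p2 and ~p2 both at w.
Every branch closes; the branch above is one of them.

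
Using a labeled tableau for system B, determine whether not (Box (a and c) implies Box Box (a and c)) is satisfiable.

Yes, satisfiable

1. not (Box (a and c) implies Box Box (a and c)), 0
2. Box (a and c), 0
3. not Box Box (a and c), 0
4. a and c, 0
5. a, 0
6. c, 0
7. not Box (a and c), 1
8. a and c, 1
9. a, 1
10. c, 1
11. not (a and c), 2
12. not c, 2
Accessibility: 0R0, 0R1, 1R0, 1R1, 1R2, 2R1, 2R2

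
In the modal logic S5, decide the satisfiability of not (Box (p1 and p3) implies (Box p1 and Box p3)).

1. not (Box (p1 and p3) implies (Box p1 and Box p3)), w0
2. Box (p1 and p3), w0
3. not (Box p1 and Box p3), w0
4. p1 and p3, w0
5. p1, w0
6. p3, w0
7. not Box p3, w0
8. not p3, w1
9. p1 and p3, w1
10. p1, w1
11. p3, w1
Accessibility: w0Rw0, w0Rw1, w1Rw0, w1Rw1
Branch closes: p3 and not p3 both at w1.
All branches of the tableau close; one closing branch shown above.

No, unsatisfiable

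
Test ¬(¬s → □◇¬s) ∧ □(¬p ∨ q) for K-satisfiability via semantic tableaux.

Yes, satisfiable

1. ¬(¬s → □◇¬s) ∧ □(¬p ∨ q), 0
2. ¬(¬s → □◇¬s), 0   [∧-rule on 1]
3. □(¬p ∨ q), 0   [∧-rule on 1]
4. ¬s, 0   [¬→-rule on 2]
5. ¬□◇¬s, 0   [¬→-rule on 2]
6. ¬◇¬s, 1   [¬□-rule on 5: fresh world 1, 0R1]
7. ¬p ∨ q, 1   [□-rule on 3 via 0R1]
8. q, 1   [∨-rule on 7 (branches; this branch)]
Accessibility: 0R1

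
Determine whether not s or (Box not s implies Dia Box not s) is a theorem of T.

Valid

Tableau for the negation not (not s or (Box not s implies Dia Box not s)):
1. not (not s or (Box not s implies Dia Box not s)), w0
2. s, w0   [neg-or-rule on 1]
3. not (Box not s implies Dia Box not s), w0   [neg-or-rule on 1]
4. Box not s, w0   [neg-implies-rule on 3]
5. not Dia Box not s, w0   [neg-implies-rule on 3]
6. not s, w0   [Box-rule on 4 via w0Rw0]
Accessibility: w0Rw0
Branch closes: s and not s both at w0.
Every branch of the negation's tableau closes; the branch above is one of them.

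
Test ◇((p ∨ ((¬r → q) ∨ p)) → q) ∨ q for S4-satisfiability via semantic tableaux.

Satisfiable (open branch found)

1. ◇((p ∨ ((¬r → q) ∨ p)) → q) ∨ q, w0
2. q, w0
Accessibility: w0Rw0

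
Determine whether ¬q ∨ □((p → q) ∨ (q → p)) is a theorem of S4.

Valid

Tableau for the negation ¬(¬q ∨ □((p → q) ∨ (q → p))):
1. ¬(¬q ∨ □((p → q) ∨ (q → p))), u
2. q, u   [¬∨-rule on 1]
3. ¬□((p → q) ∨ (q → p)), u   [¬∨-rule on 1]
4. ¬((p → q) ∨ (q → p)), v   [¬□-rule on 3: fresh world v, uRv]
5. ¬(p → q), v   [¬∨-rule on 4]
6. ¬(q → p), v   [¬∨-rule on 4]
7. p, v   [¬→-rule on 5]
8. ¬q, v   [¬→-rule on 5]
9. q, v   [¬→-rule on 6]
10. ¬p, v   [¬→-rule on 6]
Accessibility: uRu, uRv, vRv
Branch closes: q and ¬q both at v.
All branches of the negation close; one closing branch shown above.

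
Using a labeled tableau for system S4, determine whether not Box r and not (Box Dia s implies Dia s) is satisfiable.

Unsatisfiable (every branch closes)

1. not Box r and not (Box Dia s implies Dia s), w0
2. not Box r, w0   [and-rule on 1]
3. not (Box Dia s implies Dia s), w0   [and-rule on 1]
4. Box Dia s, w0   [neg-implies-rule on 3]
5. not Dia s, w0   [neg-implies-rule on 3]
6. Dia s, w0   [Box-rule on 4 via w0Rw0]
7. not s, w0   [neg-Dia-rule on 5 via w0Rw0]
8. not r, w1   [neg-Box-rule on 2: fresh world w1, w0Rw1]
9. Dia s, w1   [Box-rule on 4 via w0Rw1]
10. not s, w1   [neg-Dia-rule on 5 via w0Rw1]
11. s, w2   [Dia-rule on 6: fresh world w2, w0Rw2]
12. Dia s, w2   [Box-rule on 4 via w0Rw2]
13. not s, w2   [neg-Dia-rule on 5 via w0Rw2]
Accessibility: w0Rw0, w0Rw1, w0Rw2, w1Rw1, w2Rw2
Branch closes: s and not s both at w2.
All branches of the tableau close; one closing branch shown above.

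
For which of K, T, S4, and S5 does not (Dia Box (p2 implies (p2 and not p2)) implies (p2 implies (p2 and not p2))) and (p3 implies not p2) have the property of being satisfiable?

K, T, S4

S4-tableau for the formula:
1. not (Dia Box (p2 implies (p2 and not p2)) implies (p2 implies (p2 and not p2))) and (p3 implies not p2), u
2. not (Dia Box (p2 implies (p2 and not p2)) implies (p2 implies (p2 and not p2))), u
3. p3 implies not p2, u
4. Dia Box (p2 implies (p2 and not p2)), u
5. not (p2 implies (p2 and not p2)), u
6. p2, u
7. not (p2 and not p2), u
8. not p3, u
9. Box (p2 implies (p2 and not p2)), v
10. p2 implies (p2 and not p2), v
11. not p2, v
Accessibility: uRu, uRv, vRv
Complete open branch: satisfiable in S4, hence also in K, T (this S4-model is also a K-model and a T-model).
S5-tableau for the formula:
1. not (Dia Box (p2 implies (p2 and not p2)) implies (p2 implies (p2 and not p2))) and (p3 implies not p2), u
2. not (Dia Box (p2 implies (p2 and not p2)) implies (p2 implies (p2 and not p2))), u
3. p3 implies not p2, u
4. Dia Box (p2 implies (p2 and not p2)), u
5. not (p2 implies (p2 and not p2)), u
6. p2, u
7. not (p2 and not p2), u
8. not p3, u
9. Box (p2 implies (p2 and not p2)), v
10. p2 implies (p2 and not p2), u
11. p2 implies (p2 and not p2), v
12. p2 and not p2, u
13. not p2, u
Accessibility: uRu, uRv, vRu, vRv
Branch closes: p2 and not p2 both at u.
Every branch closes (one shown): unsatisfiable in S5.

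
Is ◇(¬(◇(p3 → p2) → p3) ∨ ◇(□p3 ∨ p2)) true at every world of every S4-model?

Valid in S4

Tableau for the negation ¬◇(¬(◇(p3 → p2) → p3) ∨ ◇(□p3 ∨ p2)):
1. ¬◇(¬(◇(p3 → p2) → p3) ∨ ◇(□p3 ∨ p2)), 0
2. ¬(¬(◇(p3 → p2) → p3) ∨ ◇(□p3 ∨ p2)), 0   [¬◇-rule on 1 via 0R0]
3. ◇(p3 → p2) → p3, 0   [¬∨-rule on 2]
4. ¬◇(□p3 ∨ p2), 0   [¬∨-rule on 2]
5. ¬(□p3 ∨ p2), 0   [¬◇-rule on 4 via 0R0]
6. ¬□p3, 0   [¬∨-rule on 5]
7. ¬p2, 0   [¬∨-rule on 5]
8. ¬◇(p3 → p2), 0   [→-rule on 3 (branches; this branch)]
9. ¬(p3 → p2), 0   [¬◇-rule on 8 via 0R0]
10. p3, 0   [¬→-rule on 9]
11. ¬p3, 1   [¬□-rule on 6: fresh world 1, 0R1]
12. ¬(¬(◇(p3 → p2) → p3) ∨ ◇(□p3 ∨ p2)), 1   [¬◇-rule on 1 via 0R1]
13. ◇(p3 → p2) → p3, 1   [¬∨-rule on 12]
14. ¬◇(□p3 ∨ p2), 1   [¬∨-rule on 12]
15. ¬(□p3 ∨ p2), 1   [¬◇-rule on 4 via 0R1]
16. ¬□p3, 1   [¬∨-rule on 15]
17. ¬p2, 1   [¬∨-rule on 15]
18. ¬(p3 → p2), 1   [¬◇-rule on 8 via 0R1]
19. p3, 1   [¬→-rule on 18]
Accessibility: 0R0, 0R1, 1R1
Branch closes: p3 and ¬p3 both at 1.
Every branch of the negation's tableau closes; the branch above is one of them.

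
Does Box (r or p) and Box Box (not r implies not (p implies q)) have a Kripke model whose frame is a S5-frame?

1. Box (r or p) and Box Box (not r implies not (p implies q)), u
2. Box (r or p), u
3. Box Box (not r implies not (p implies q)), u
4. r or p, u
5. Box (not r implies not (p implies q)), u
6. not r implies not (p implies q), u
7. p, u
8. not (p implies q), u
9. not q, u
Accessibility: uRu

Satisfiable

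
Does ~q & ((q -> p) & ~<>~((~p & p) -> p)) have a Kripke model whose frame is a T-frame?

Satisfiable

1. ~q & ((q -> p) & ~<>~((~p & p) -> p)), 0
2. ~q, 0
3. (q -> p) & ~<>~((~p & p) -> p), 0
4. q -> p, 0
5. ~<>~((~p & p) -> p), 0
6. (~p & p) -> p, 0
7. p, 0
Accessibility: 0R0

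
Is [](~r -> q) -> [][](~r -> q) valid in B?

No, not valid

Tableau for the negation ~([](~r -> q) -> [][](~r -> q)):
1. ~([](~r -> q) -> [][](~r -> q)), u
2. [](~r -> q), u   [~->-rule on 1]
3. ~[][](~r -> q), u   [~->-rule on 1]
4. ~r -> q, u   [[]-rule on 2 via uRu]
5. q, u   [->-rule on 4 (branches; this branch)]
6. ~[](~r -> q), v   [~[]-rule on 3: fresh world v, uRv]
7. ~r -> q, v   [[]-rule on 2 via uRv]
8. q, v   [->-rule on 7 (branches; this branch)]
9. ~(~r -> q), w   [~[]-rule on 6: fresh world w, vRw]
10. ~r, w   [~->-rule on 9]
11. ~q, w   [~->-rule on 9]
Accessibility: uRu, uRv, vRu, vRv, vRw, wRv, wRw
The negation has an open branch (countermodel exists).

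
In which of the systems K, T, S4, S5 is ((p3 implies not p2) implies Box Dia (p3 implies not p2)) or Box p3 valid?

S5

S5-tableau for the negation not (((p3 implies not p2) implies Box Dia (p3 implies not p2)) or Box p3):
1. not (((p3 implies not p2) implies Box Dia (p3 implies not p2)) or Box p3), u
2. not ((p3 implies not p2) implies Box Dia (p3 implies not p2)), u   [neg-or-rule on 1]
3. not Box p3, u   [neg-or-rule on 1]
4. p3 implies not p2, u   [neg-implies-rule on 2]
5. not Box Dia (p3 implies not p2), u   [neg-implies-rule on 2]
6. not p2, u   [implies-rule on 4 (branches; this branch)]
7. not p3, v   [neg-Box-rule on 3: fresh world v, uRv]
8. not Dia (p3 implies not p2), w   [neg-Box-rule on 5: fresh world w, uRw]
9. not (p3 implies not p2), u   [neg-Dia-rule on 8 via wRu]
10. p3, u   [neg-implies-rule on 9]
11. p2, u   [neg-implies-rule on 9]
Accessibility: uRu, uRv, uRw, vRu, vRv, vRw, wRu, wRv, wRw
Branch closes: p2 and not p2 both at u.
Every branch closes (one shown): valid in S5.
S4-tableau for the negation not (((p3 implies not p2) implies Box Dia (p3 implies not p2)) or Box p3):
1. not (((p3 implies not p2) implies Box Dia (p3 implies not p2)) or Box p3), u
2. not ((p3 implies not p2) implies Box Dia (p3 implies not p2)), u   [neg-or-rule on 1]
3. not Box p3, u   [neg-or-rule on 1]
4. p3 implies not p2, u   [neg-implies-rule on 2]
5. not Box Dia (p3 implies not p2), u   [neg-implies-rule on 2]
6. not p2, u   [implies-rule on 4 (branches; this branch)]
7. not p3, v   [neg-Box-rule on 3: fresh world v, uRv]
8. not Dia (p3 implies not p2), w   [neg-Box-rule on 5: fresh world w, uRw]
9. not (p3 implies not p2), w   [neg-Dia-rule on 8 via wRw]
10. p3, w   [neg-implies-rule on 9]
11. p2, w   [neg-implies-rule on 9]
Accessibility: uRu, uRv, uRw, vRv, wRw
Complete open branch: countermodel on an S4-frame, so not valid in S4, nor in K, T (the same frame is also a K-frame and a T-frame).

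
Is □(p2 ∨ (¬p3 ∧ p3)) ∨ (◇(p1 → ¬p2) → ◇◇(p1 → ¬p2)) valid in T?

Tableau for the negation ¬(□(p2 ∨ (¬p3 ∧ p3)) ∨ (◇(p1 → ¬p2) → ◇◇(p1 → ¬p2))):
1. ¬(□(p2 ∨ (¬p3 ∧ p3)) ∨ (◇(p1 → ¬p2) → ◇◇(p1 → ¬p2))), u
2. ¬□(p2 ∨ (¬p3 ∧ p3)), u
3. ¬(◇(p1 → ¬p2) → ◇◇(p1 → ¬p2)), u
4. ◇(p1 → ¬p2), u
5. ¬◇◇(p1 → ¬p2), u
6. ¬◇(p1 → ¬p2), u
7. ¬(p1 → ¬p2), u
8. p1, u
9. p2, u
10. ¬(p2 ∨ (¬p3 ∧ p3)), v
11. ¬p2, v
12. ¬(¬p3 ∧ p3), v
13. ¬◇(p1 → ¬p2), v
14. ¬(p1 → ¬p2), v
15. p1, v
16. p2, v
Accessibility: uRu, uRv, vRv
Branch closes: p2 and ¬p2 both at v.
All branches of the negation close; one closing branch shown above.

Yes, valid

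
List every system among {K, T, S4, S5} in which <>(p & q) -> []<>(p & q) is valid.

S4-tableau for the negation ~(<>(p & q) -> []<>(p & q)):
1. ~(<>(p & q) -> []<>(p & q)), u
2. <>(p & q), u   [~->-rule on 1]
3. ~[]<>(p & q), u   [~->-rule on 1]
4. p & q, v   [<>-rule on 2: fresh world v, uRv]
5. p, v   [&-rule on 4]
6. q, v   [&-rule on 4]
7. ~<>(p & q), w   [~[]-rule on 3: fresh world w, uRw]
8. ~(p & q), w   [~<>-rule on 7 via wRw]
9. ~q, w   [~&-rule on 8 (branches; this branch)]
Accessibility: uRu, uRv, uRw, vRv, wRw
Complete open branch: countermodel on an S4-frame, so not valid in S4, nor in K, T (the same frame is also a K-frame and a T-frame).
S5-tableau for the negation ~(<>(p & q) -> []<>(p & q)):
1. ~(<>(p & q) -> []<>(p & q)), u
2. <>(p & q), u   [~->-rule on 1]
3. ~[]<>(p & q), u   [~->-rule on 1]
4. p & q, v   [<>-rule on 2: fresh world v, uRv]
5. p, v   [&-rule on 4]
6. q, v   [&-rule on 4]
7. ~<>(p & q), w   [~[]-rule on 3: fresh world w, uRw]
8. ~(p & q), u   [~<>-rule on 7 via wRu]
9. ~(p & q), v   [~<>-rule on 7 via wRv]
10. ~(p & q), w   [~<>-rule on 7 via wRw]
11. ~q, u   [~&-rule on 8 (branches; this branch)]
12. ~q, v   [~&-rule on 9 (branches; this branch)]
Accessibility: uRu, uRv, uRw, vRu, vRv, vRw, wRu, wRv, wRw
Branch closes: q and ~q both at v.
Every branch closes (one shown): valid in S5.

S5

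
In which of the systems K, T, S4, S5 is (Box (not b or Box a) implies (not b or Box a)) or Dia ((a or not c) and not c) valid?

T, S4, S5

K-tableau for the negation not ((Box (not b or Box a) implies (not b or Box a)) or Dia ((a or not c) and not c)):
1. not ((Box (not b or Box a) implies (not b or Box a)) or Dia ((a or not c) and not c)), u
2. not (Box (not b or Box a) implies (not b or Box a)), u   [neg-or-rule on 1]
3. not Dia ((a or not c) and not c), u   [neg-or-rule on 1]
4. Box (not b or Box a), u   [neg-implies-rule on 2]
5. not (not b or Box a), u   [neg-implies-rule on 2]
6. b, u   [neg-or-rule on 5]
7. not Box a, u   [neg-or-rule on 5]
8. not a, v   [neg-Box-rule on 7: fresh world v, uRv]
9. not ((a or not c) and not c), v   [neg-Dia-rule on 3 via uRv]
10. not b or Box a, v   [Box-rule on 4 via uRv]
11. c, v   [neg-and-rule on 9 (branches; this branch)]
12. Box a, v   [or-rule on 10 (branches; this branch)]
Accessibility: uRv
Complete open branch: countermodel on a K-frame, so not valid in K.
T-tableau for the negation not ((Box (not b or Box a) implies (not b or Box a)) or Dia ((a or not c) and not c)):
1. not ((Box (not b or Box a) implies (not b or Box a)) or Dia ((a or not c) and not c)), u
2. not (Box (not b or Box a) implies (not b or Box a)), u   [neg-or-rule on 1]
3. not Dia ((a or not c) and not c), u   [neg-or-rule on 1]
4. Box (not b or Box a), u   [neg-implies-rule on 2]
5. not (not b or Box a), u   [neg-implies-rule on 2]
6. b, u   [neg-or-rule on 5]
7. not Box a, u   [neg-or-rule on 5]
8. not ((a or not c) and not c), u   [neg-Dia-rule on 3 via uRu]
9. not b or Box a, u   [Box-rule on 4 via uRu]
10. c, u   [neg-and-rule on 8 (branches; this branch)]
11. Box a, u   [or-rule on 9 (branches; this branch)]
12. a, u   [Box-rule on 11 via uRu]
13. not a, v   [neg-Box-rule on 7: fresh world v, uRv]
14. not ((a or not c) and not c), v   [neg-Dia-rule on 3 via uRv]
15. not b or Box a, v   [Box-rule on 4 via uRv]
16. a, v   [Box-rule on 11 via uRv]
Accessibility: uRu, uRv, vRv
Branch closes: a and not a both at v.
Every branch closes (one shown): valid in T, hence also in S4, S5 (every theorem of T is a theorem of S4 and S5).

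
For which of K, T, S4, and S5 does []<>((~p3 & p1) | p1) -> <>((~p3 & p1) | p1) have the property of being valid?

T-tableau for the negation ~([]<>((~p3 & p1) | p1) -> <>((~p3 & p1) | p1)):
1. ~([]<>((~p3 & p1) | p1) -> <>((~p3 & p1) | p1)), w0
2. []<>((~p3 & p1) | p1), w0   [~->-rule on 1]
3. ~<>((~p3 & p1) | p1), w0   [~->-rule on 1]
4. <>((~p3 & p1) | p1), w0   [[]-rule on 2 via w0Rw0]
5. ~((~p3 & p1) | p1), w0   [~<>-rule on 3 via w0Rw0]
6. ~(~p3 & p1), w0   [~|-rule on 5]
7. ~p1, w0   [~|-rule on 5]
8. (~p3 & p1) | p1, w1   [<>-rule on 4: fresh world w1, w0Rw1]
9. <>((~p3 & p1) | p1), w1   [[]-rule on 2 via w0Rw1]
10. ~((~p3 & p1) | p1), w1   [~<>-rule on 3 via w0Rw1]
11. ~(~p3 & p1), w1   [~|-rule on 10]
12. ~p1, w1   [~|-rule on 10]
13. ~p3 & p1, w1   [|-rule on 8 (branches; this branch)]
14. ~p3, w1   [&-rule on 13]
15. p1, w1   [&-rule on 13]
Accessibility: w0Rw0, w0Rw1, w1Rw1
Branch closes: p1 and ~p1 both at w1.
Every branch closes (one shown): valid in T, hence also in S4, S5 (every theorem of T is a theorem of S4 and S5).
K-tableau for the negation ~([]<>((~p3 & p1) | p1) -> <>((~p3 & p1) | p1)):
1. ~([]<>((~p3 & p1) | p1) -> <>((~p3 & p1) | p1)), w0
2. []<>((~p3 & p1) | p1), w0   [~->-rule on 1]
3. ~<>((~p3 & p1) | p1), w0   [~->-rule on 1]
Complete open branch: countermodel on a K-frame, so not valid in K.

T, S4, S5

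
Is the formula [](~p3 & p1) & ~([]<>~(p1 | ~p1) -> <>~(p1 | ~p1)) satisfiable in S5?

No, unsatisfiable

1. [](~p3 & p1) & ~([]<>~(p1 | ~p1) -> <>~(p1 | ~p1)), u
2. [](~p3 & p1), u
3. ~([]<>~(p1 | ~p1) -> <>~(p1 | ~p1)), u
4. []<>~(p1 | ~p1), u
5. ~<>~(p1 | ~p1), u
6. ~p3 & p1, u
7. ~p3, u
8. p1, u
9. <>~(p1 | ~p1), u
10. p1 | ~p1, u
11. ~(p1 | ~p1), v
12. ~p1, v
13. p1, v
Accessibility: uRu, uRv, vRu, vRv
Branch closes: p1 and ~p1 both at v.
(One branch shown.) All branches close.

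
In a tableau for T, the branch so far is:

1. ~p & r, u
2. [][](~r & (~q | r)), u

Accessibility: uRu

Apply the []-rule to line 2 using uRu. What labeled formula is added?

[](~r & (~q | r)), u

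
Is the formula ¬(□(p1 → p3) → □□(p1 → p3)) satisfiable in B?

Satisfiable (open branch found)

1. ¬(□(p1 → p3) → □□(p1 → p3)), w0
2. □(p1 → p3), w0   [¬→-rule on 1]
3. ¬□□(p1 → p3), w0   [¬→-rule on 1]
4. p1 → p3, w0   [□-rule on 2 via w0Rw0]
5. p3, w0   [→-rule on 4 (branches; this branch)]
6. ¬□(p1 → p3), w1   [¬□-rule on 3: fresh world w1, w0Rw1]
7. p1 → p3, w1   [□-rule on 2 via w0Rw1]
8. p3, w1   [→-rule on 7 (branches; this branch)]
9. ¬(p1 → p3), w2   [¬□-rule on 6: fresh world w2, w1Rw2]
10. p1, w2   [¬→-rule on 9]
11. ¬p3, w2   [¬→-rule on 9]
Accessibility: w0Rw0, w0Rw1, w1Rw0, w1Rw1, w1Rw2, w2Rw1, w2Rw2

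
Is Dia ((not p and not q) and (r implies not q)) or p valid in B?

No, not valid

Tableau for the negation not (Dia ((not p and not q) and (r implies not q)) or p):
1. not (Dia ((not p and not q) and (r implies not q)) or p), 0
2. not Dia ((not p and not q) and (r implies not q)), 0
3. not p, 0
4. not ((not p and not q) and (r implies not q)), 0
5. not (r implies not q), 0
6. r, 0
7. q, 0
Accessibility: 0R0
The negation has an open branch (countermodel exists).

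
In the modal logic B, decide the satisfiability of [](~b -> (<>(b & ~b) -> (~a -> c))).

1. [](~b -> (<>(b & ~b) -> (~a -> c))), u
2. ~b -> (<>(b & ~b) -> (~a -> c)), u
3. <>(b & ~b) -> (~a -> c), u
4. ~a -> c, u
5. c, u
Accessibility: uRu

Satisfiable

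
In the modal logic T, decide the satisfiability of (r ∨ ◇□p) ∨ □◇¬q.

Yes, satisfiable

1. (r ∨ ◇□p) ∨ □◇¬q, w0
2. □◇¬q, w0   [∨-rule on 1 (branches; this branch)]
3. ◇¬q, w0   [□-rule on 2 via w0Rw0]
4. ¬q, w1   [◇-rule on 3: fresh world w1, w0Rw1]
5. ◇¬q, w1   [□-rule on 2 via w0Rw1]
6. ¬q, w2   [◇-rule on 5: fresh world w2, w1Rw2]
Accessibility: w0Rw0, w0Rw1, w1Rw1, w1Rw2, w2Rw2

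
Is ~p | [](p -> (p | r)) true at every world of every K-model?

Tableau for the negation ~(~p | [](p -> (p | r))):
1. ~(~p | [](p -> (p | r))), 0
2. p, 0
3. ~[](p -> (p | r)), 0
4. ~(p -> (p | r)), 1
5. p, 1
6. ~(p | r), 1
7. ~p, 1
8. ~r, 1
Accessibility: 0R1
Branch closes: p and ~p both at 1.
All branches of the negation close; one closing branch shown above.

Valid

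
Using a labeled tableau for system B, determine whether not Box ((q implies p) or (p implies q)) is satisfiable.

Unsatisfiable (every branch closes)

1. not Box ((q implies p) or (p implies q)), u
2. not ((q implies p) or (p implies q)), v
3. not (q implies p), v
4. not (p implies q), v
5. q, v
6. not p, v
7. p, v
8. not q, v
Accessibility: uRu, uRv, vRu, vRv
Branch closes: p and not p both at v.
All branches of the tableau close; one closing branch shown above.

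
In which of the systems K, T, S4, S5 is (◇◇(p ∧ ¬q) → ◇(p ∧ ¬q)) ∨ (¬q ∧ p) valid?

S4, S5

S4-tableau for the negation ¬((◇◇(p ∧ ¬q) → ◇(p ∧ ¬q)) ∨ (¬q ∧ p)):
1. ¬((◇◇(p ∧ ¬q) → ◇(p ∧ ¬q)) ∨ (¬q ∧ p)), u
2. ¬(◇◇(p ∧ ¬q) → ◇(p ∧ ¬q)), u
3. ¬(¬q ∧ p), u
4. ◇◇(p ∧ ¬q), u
5. ¬◇(p ∧ ¬q), u
6. ¬(p ∧ ¬q), u
7. ¬p, u
8. q, u
9. ◇(p ∧ ¬q), v
10. ¬(p ∧ ¬q), v
11. q, v
12. p ∧ ¬q, w
13. p, w
14. ¬q, w
15. ¬(p ∧ ¬q), w
16. q, w
Accessibility: uRu, uRv, uRw, vRv, vRw, wRw
Branch closes: q and ¬q both at w.
Every branch closes (one shown): valid in S4, hence also in S5 (every theorem of S4 is a theorem of S5).
T-tableau for the negation ¬((◇◇(p ∧ ¬q) → ◇(p ∧ ¬q)) ∨ (¬q ∧ p)):
1. ¬((◇◇(p ∧ ¬q) → ◇(p ∧ ¬q)) ∨ (¬q ∧ p)), u
2. ¬(◇◇(p ∧ ¬q) → ◇(p ∧ ¬q)), u
3. ¬(¬q ∧ p), u
4. ◇◇(p ∧ ¬q), u
5. ¬◇(p ∧ ¬q), u
6. ¬(p ∧ ¬q), u
7. ¬p, u
8. q, u
9. ◇(p ∧ ¬q), v
10. ¬(p ∧ ¬q), v
11. q, v
12. p ∧ ¬q, w
13. p, w
14. ¬q, w
Accessibility: uRu, uRv, vRv, vRw, wRw
Complete open branch: countermodel on a T-frame, so not valid in T, nor in K (the same frame is also a K-frame).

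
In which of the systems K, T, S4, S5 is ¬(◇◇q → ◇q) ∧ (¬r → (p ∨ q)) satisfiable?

K, T

S4-tableau for the formula:
1. ¬(◇◇q → ◇q) ∧ (¬r → (p ∨ q)), 0
2. ¬(◇◇q → ◇q), 0
3. ¬r → (p ∨ q), 0
4. ◇◇q, 0
5. ¬◇q, 0
6. ¬q, 0
7. p ∨ q, 0
8. p, 0
9. ◇q, 1
10. ¬q, 1
11. q, 2
12. ¬q, 2
Accessibility: 0R0, 0R1, 0R2, 1R1, 1R2, 2R2
Branch closes: q and ¬q both at 2.
Every branch closes (one shown): unsatisfiable in S4, hence also in S5 (every S5-frame is an S4-frame).
T-tableau for the formula:
1. ¬(◇◇q → ◇q) ∧ (¬r → (p ∨ q)), 0
2. ¬(◇◇q → ◇q), 0
3. ¬r → (p ∨ q), 0
4. ◇◇q, 0
5. ¬◇q, 0
6. ¬q, 0
7. p ∨ q, 0
8. p, 0
9. ◇q, 1
10. ¬q, 1
11. q, 2
Accessibility: 0R0, 0R1, 1R1, 1R2, 2R2
Complete open branch: satisfiable in T, hence also in K (this T-model is also a K-model).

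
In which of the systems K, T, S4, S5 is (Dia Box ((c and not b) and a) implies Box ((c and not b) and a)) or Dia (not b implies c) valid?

T, S4, S5

K-tableau for the negation not ((Dia Box ((c and not b) and a) implies Box ((c and not b) and a)) or Dia (not b implies c)):
1. not ((Dia Box ((c and not b) and a) implies Box ((c and not b) and a)) or Dia (not b implies c)), u
2. not (Dia Box ((c and not b) and a) implies Box ((c and not b) and a)), u   [neg-or-rule on 1]
3. not Dia (not b implies c), u   [neg-or-rule on 1]
4. Dia Box ((c and not b) and a), u   [neg-implies-rule on 2]
5. not Box ((c and not b) and a), u   [neg-implies-rule on 2]
6. Box ((c and not b) and a), v   [Dia-rule on 4: fresh world v, uRv]
7. not (not b implies c), v   [neg-Dia-rule on 3 via uRv]
8. not b, v   [neg-implies-rule on 7]
9. not c, v   [neg-implies-rule on 7]
10. not ((c and not b) and a), w   [neg-Box-rule on 5: fresh world w, uRw]
11. not (not b implies c), w   [neg-Dia-rule on 3 via uRw]
12. not b, w   [neg-implies-rule on 11]
13. not c, w   [neg-implies-rule on 11]
14. not a, w   [neg-and-rule on 10 (branches; this branch)]
Accessibility: uRv, uRw
Complete open branch: countermodel on a K-frame, so not valid in K.
T-tableau for the negation not ((Dia Box ((c and not b) and a) implies Box ((c and not b) and a)) or Dia (not b implies c)):
1. not ((Dia Box ((c and not b) and a) implies Box ((c and not b) and a)) or Dia (not b implies c)), u
2. not (Dia Box ((c and not b) and a) implies Box ((c and not b) and a)), u   [neg-or-rule on 1]
3. not Dia (not b implies c), u   [neg-or-rule on 1]
4. Dia Box ((c and not b) and a), u   [neg-implies-rule on 2]
5. not Box ((c and not b) and a), u   [neg-implies-rule on 2]
6. not (not b implies c), u   [neg-Dia-rule on 3 via uRu]
7. not b, u   [neg-implies-rule on 6]
8. not c, u   [neg-implies-rule on 6]
9. Box ((c and not b) and a), v   [Dia-rule on 4: fresh world v, uRv]
10. not (not b implies c), v   [neg-Dia-rule on 3 via uRv]
11. not b, v   [neg-implies-rule on 10]
12. not c, v   [neg-implies-rule on 10]
13. (c and not b) and a, v   [Box-rule on 9 via vRv]
14. c and not b, v   [and-rule on 13]
15. a, v   [and-rule on 13]
16. c, v   [and-rule on 14]
Accessibility: uRu, uRv, vRv
Branch closes: c and not c both at v.
Every branch closes (one shown): valid in T, hence also in S4, S5 (every theorem of T is a theorem of S4 and S5).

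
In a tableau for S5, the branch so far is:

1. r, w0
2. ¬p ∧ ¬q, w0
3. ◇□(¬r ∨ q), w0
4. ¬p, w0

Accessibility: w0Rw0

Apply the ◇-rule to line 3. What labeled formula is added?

a fresh world w1 with w0Rw1, and □(¬r ∨ q) at w1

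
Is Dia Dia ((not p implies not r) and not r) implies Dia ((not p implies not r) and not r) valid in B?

Tableau for the negation not (Dia Dia ((not p implies not r) and not r) implies Dia ((not p implies not r) and not r)):
1. not (Dia Dia ((not p implies not r) and not r) implies Dia ((not p implies not r) and not r)), 0
2. Dia Dia ((not p implies not r) and not r), 0   [neg-implies-rule on 1]
3. not Dia ((not p implies not r) and not r), 0   [neg-implies-rule on 1]
4. not ((not p implies not r) and not r), 0   [neg-Dia-rule on 3 via 0R0]
5. r, 0   [neg-and-rule on 4 (branches; this branch)]
6. Dia ((not p implies not r) and not r), 1   [Dia-rule on 2: fresh world 1, 0R1]
7. not ((not p implies not r) and not r), 1   [neg-Dia-rule on 3 via 0R1]
8. r, 1   [neg-and-rule on 7 (branches; this branch)]
9. (not p implies not r) and not r, 2   [Dia-rule on 6: fresh world 2, 1R2]
10. not p implies not r, 2   [and-rule on 9]
11. not r, 2   [and-rule on 9]
Accessibility: 0R0, 0R1, 1R0, 1R1, 1R2, 2R1, 2R2
The negation has an open branch (countermodel exists).

Not valid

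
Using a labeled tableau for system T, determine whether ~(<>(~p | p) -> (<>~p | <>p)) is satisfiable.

1. ~(<>(~p | p) -> (<>~p | <>p)), w0
2. <>(~p | p), w0
3. ~(<>~p | <>p), w0
4. ~<>~p, w0
5. ~<>p, w0
6. p, w0
7. ~p, w0
Accessibility: w0Rw0
Branch closes: p and ~p both at w0.
All branches of the tableau close; one closing branch shown above.

No, unsatisfiable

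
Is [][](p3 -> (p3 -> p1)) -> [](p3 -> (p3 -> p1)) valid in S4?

Tableau for the negation ~([][](p3 -> (p3 -> p1)) -> [](p3 -> (p3 -> p1))):
1. ~([][](p3 -> (p3 -> p1)) -> [](p3 -> (p3 -> p1))), w0
2. [][](p3 -> (p3 -> p1)), w0   [~->-rule on 1]
3. ~[](p3 -> (p3 -> p1)), w0   [~->-rule on 1]
4. [](p3 -> (p3 -> p1)), w0   [[]-rule on 2 via w0Rw0]
5. p3 -> (p3 -> p1), w0   [[]-rule on 4 via w0Rw0]
6. p3 -> p1, w0   [->-rule on 5 (branches; this branch)]
7. p1, w0   [->-rule on 6 (branches; this branch)]
8. ~(p3 -> (p3 -> p1)), w1   [~[]-rule on 3: fresh world w1, w0Rw1]
9. p3, w1   [~->-rule on 8]
10. ~(p3 -> p1), w1   [~->-rule on 8]
11. ~p1, w1   [~->-rule on 10]
12. [](p3 -> (p3 -> p1)), w1   [[]-rule on 2 via w0Rw1]
13. p3 -> (p3 -> p1), w1   [[]-rule on 4 via w0Rw1]
14. p3 -> p1, w1   [->-rule on 13 (branches; this branch)]
15. p1, w1   [->-rule on 14 (branches; this branch)]
Accessibility: w0Rw0, w0Rw1, w1Rw1
Branch closes: p1 and ~p1 both at w1.
Every branch of the negation's tableau closes; the branch above is one of them.

Yes, valid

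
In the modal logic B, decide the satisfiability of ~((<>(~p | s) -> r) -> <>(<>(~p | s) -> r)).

1. ~((<>(~p | s) -> r) -> <>(<>(~p | s) -> r)), w0
2. <>(~p | s) -> r, w0
3. ~<>(<>(~p | s) -> r), w0
4. ~(<>(~p | s) -> r), w0
5. <>(~p | s), w0
6. ~r, w0
7. ~<>(~p | s), w0
8. ~(~p | s), w0
9. p, w0
10. ~s, w0
11. ~p | s, w1
12. ~(<>(~p | s) -> r), w1
13. <>(~p | s), w1
14. ~r, w1
15. ~(~p | s), w1
16. p, w1
17. ~s, w1
18. s, w1
Accessibility: w0Rw0, w0Rw1, w1Rw0, w1Rw1
Branch closes: s and ~s both at w1.
Every branch closes; the branch above is one of them.

Unsatisfiable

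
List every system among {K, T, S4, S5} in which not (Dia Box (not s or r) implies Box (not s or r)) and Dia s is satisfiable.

S4-tableau for the formula:
1. not (Dia Box (not s or r) implies Box (not s or r)) and Dia s, u
2. not (Dia Box (not s or r) implies Box (not s or r)), u   [and-rule on 1]
3. Dia s, u   [and-rule on 1]
4. Dia Box (not s or r), u   [neg-implies-rule on 2]
5. not Box (not s or r), u   [neg-implies-rule on 2]
6. s, v   [Dia-rule on 3: fresh world v, uRv]
7. Box (not s or r), w   [Dia-rule on 4: fresh world w, uRw]
8. not s or r, w   [Box-rule on 7 via wRw]
9. r, w   [or-rule on 8 (branches; this branch)]
10. not (not s or r), x   [neg-Box-rule on 5: fresh world x, uRx]
11. s, x   [neg-or-rule on 10]
12. not r, x   [neg-or-rule on 10]
Accessibility: uRu, uRv, uRw, uRx, vRv, wRw, xRx
Complete open branch: satisfiable in S4, hence also in K, T (this S4-model is also a K-model and a T-model).
S5-tableau for the formula:
1. not (Dia Box (not s or r) implies Box (not s or r)) and Dia s, u
2. not (Dia Box (not s or r) implies Box (not s or r)), u   [and-rule on 1]
3. Dia s, u   [and-rule on 1]
4. Dia Box (not s or r), u   [neg-implies-rule on 2]
5. not Box (not s or r), u   [neg-implies-rule on 2]
6. s, v   [Dia-rule on 3: fresh world v, uRv]
7. Box (not s or r), w   [Dia-rule on 4: fresh world w, uRw]
8. not s or r, u   [Box-rule on 7 via wRu]
9. not s or r, v   [Box-rule on 7 via wRv]
10. not s or r, w   [Box-rule on 7 via wRw]
11. r, u   [or-rule on 8 (branches; this branch)]
12. r, v   [or-rule on 9 (branches; this branch)]
13. r, w   [or-rule on 10 (branches; this branch)]
14. not (not s or r), x   [neg-Box-rule on 5: fresh world x, uRx]
15. s, x   [neg-or-rule on 14]
16. not r, x   [neg-or-rule on 14]
17. not s or r, x   [Box-rule on 7 via wRx]
18. r, x   [or-rule on 17 (branches; this branch)]
Accessibility: uRu, uRv, uRw, uRx, vRu, vRv, vRw, vRx, wRu, wRv, wRw, wRx, xRu, xRv, xRw, xRx
Branch closes: r and not r both at x.
Every branch closes (one shown): unsatisfiable in S5.

K, T, S4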